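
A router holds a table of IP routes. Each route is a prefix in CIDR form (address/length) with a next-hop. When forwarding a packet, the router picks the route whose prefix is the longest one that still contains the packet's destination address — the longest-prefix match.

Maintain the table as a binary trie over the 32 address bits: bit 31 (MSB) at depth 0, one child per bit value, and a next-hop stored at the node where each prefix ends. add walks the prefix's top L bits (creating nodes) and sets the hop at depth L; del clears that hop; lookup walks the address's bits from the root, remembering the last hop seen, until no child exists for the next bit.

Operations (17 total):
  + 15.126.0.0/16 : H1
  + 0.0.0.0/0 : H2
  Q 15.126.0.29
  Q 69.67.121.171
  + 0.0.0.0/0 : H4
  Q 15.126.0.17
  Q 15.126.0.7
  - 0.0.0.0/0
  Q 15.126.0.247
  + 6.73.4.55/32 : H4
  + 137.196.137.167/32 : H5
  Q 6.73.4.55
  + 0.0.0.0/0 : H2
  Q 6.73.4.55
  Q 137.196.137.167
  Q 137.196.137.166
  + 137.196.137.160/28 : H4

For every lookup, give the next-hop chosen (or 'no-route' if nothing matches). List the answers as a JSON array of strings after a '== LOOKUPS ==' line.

Apply in order:
  add 15.126.0.0/16 -> H1 at depth 16
  add 0.0.0.0/0 -> H2 at depth 0
  Q 15.126.0.29: descend 0000111101111110 ; hops seen [H2,H1] ; pick H1
  Q 69.67.121.171: descend 0 ; hops seen [H2] ; pick H2
  add 0.0.0.0/0 -> H4 at depth 0
  Q 15.126.0.17: descend 0000111101111110 ; hops seen [H4,H1] ; pick H1
  Q 15.126.0.7: descend 0000111101111110 ; hops seen [H4,H1] ; pick H1
  del 0.0.0.0/0 (clear depth 0)
  Q 15.126.0.247: descend 0000111101111110 ; hops seen [H1] ; pick H1
  add 6.73.4.55/32 -> H4 at depth 32
  add 137.196.137.167/32 -> H5 at depth 32
  Q 6.73.4.55: descend 00000110010010010000010000110111 ; hops seen [H4] ; pick H4
  add 0.0.0.0/0 -> H2 at depth 0
  Q 6.73.4.55: descend 00000110010010010000010000110111 ; hops seen [H2,H4] ; pick H4
  Q 137.196.137.167: descend 10001001110001001000100110100111 ; hops seen [H2,H5] ; pick H5
  Q 137.196.137.166: descend 1000100111000100100010011010011 ; hops seen [H2] ; pick H2
  add 137.196.137.160/28 -> H4 at depth 28

== LOOKUPS ==
["H1","H2","H1","H1","H1","H4","H4","H5","H2"]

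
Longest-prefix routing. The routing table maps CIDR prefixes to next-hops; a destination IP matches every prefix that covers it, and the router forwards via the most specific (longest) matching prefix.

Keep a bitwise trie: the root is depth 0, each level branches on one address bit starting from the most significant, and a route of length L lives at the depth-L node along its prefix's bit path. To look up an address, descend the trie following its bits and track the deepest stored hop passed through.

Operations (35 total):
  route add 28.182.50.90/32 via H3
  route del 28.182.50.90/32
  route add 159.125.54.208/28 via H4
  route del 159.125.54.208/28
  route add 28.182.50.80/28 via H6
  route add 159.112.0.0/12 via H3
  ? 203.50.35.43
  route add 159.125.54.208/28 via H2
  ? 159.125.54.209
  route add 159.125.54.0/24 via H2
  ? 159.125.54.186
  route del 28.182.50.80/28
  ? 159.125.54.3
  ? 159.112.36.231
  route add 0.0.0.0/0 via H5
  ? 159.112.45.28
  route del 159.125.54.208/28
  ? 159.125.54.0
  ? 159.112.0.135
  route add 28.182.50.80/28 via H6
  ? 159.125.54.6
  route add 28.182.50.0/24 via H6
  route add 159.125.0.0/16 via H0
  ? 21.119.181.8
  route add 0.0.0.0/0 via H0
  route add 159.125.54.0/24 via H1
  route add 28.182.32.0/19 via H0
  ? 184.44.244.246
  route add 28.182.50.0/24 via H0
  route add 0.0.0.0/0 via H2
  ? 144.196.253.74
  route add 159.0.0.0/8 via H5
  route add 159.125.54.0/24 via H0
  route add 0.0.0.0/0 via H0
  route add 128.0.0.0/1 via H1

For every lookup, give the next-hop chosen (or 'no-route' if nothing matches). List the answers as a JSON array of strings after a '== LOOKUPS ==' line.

Apply in order:
  + 28.182.50.90/32 (H3) depth=32
  - 28.182.50.90/32 clear@32
  + 159.125.54.208/28 (H4) depth=28
  - 159.125.54.208/28 clear@28
  + 28.182.50.80/28 (H6) depth=28
  + 159.112.0.0/12 (H3) depth=12
  ? 203.50.35.43  path d0:-→d1:-  best=no-route
  + 159.125.54.208/28 (H2) depth=28
  ? 159.125.54.209  path d0:-→d1:-→d2:-→d3:-→d4:-→d5:-→d6:-→d7:-→d8:-→d9:-→d10:-→d11:-→d12:H3→d13:-→d14:-→d15:-→d16:-→d17:-→d18:-→d19:-→d20:-→d21:-→d22:-→d23:-→d24:-→d25:-→d26:-→d27:-→d28:H2  best=H2
  + 159.125.54.0/24 (H2) depth=24
  ? 159.125.54.186  path d0:-→d1:-→d2:-→d3:-→d4:-→d5:-→d6:-→d7:-→d8:-→d9:-→d10:-→d11:-→d12:H3→d13:-→d14:-→d15:-→d16:-→d17:-→d18:-→d19:-→d20:-→d21:-→d22:-→d23:-→d24:H2→d25:-  best=H2
  - 28.182.50.80/28 clear@28
  ? 159.125.54.3  path d0:-→d1:-→d2:-→d3:-→d4:-→d5:-→d6:-→d7:-→d8:-→d9:-→d10:-→d11:-→d12:H3→d13:-→d14:-→d15:-→d16:-→d17:-→d18:-→d19:-→d20:-→d21:-→d22:-→d23:-→d24:H2  best=H2
  ? 159.112.36.231  path d0:-→d1:-→d2:-→d3:-→d4:-→d5:-→d6:-→d7:-→d8:-→d9:-→d10:-→d11:-→d12:H3  best=H3
  + 0.0.0.0/0 (H5) depth=0
  ? 159.112.45.28  path d0:H5→d1:-→d2:-→d3:-→d4:-→d5:-→d6:-→d7:-→d8:-→d9:-→d10:-→d11:-→d12:H3  best=H3
  - 159.125.54.208/28 clear@28
  ? 159.125.54.0  path d0:H5→d1:-→d2:-→d3:-→d4:-→d5:-→d6:-→d7:-→d8:-→d9:-→d10:-→d11:-→d12:H3→d13:-→d14:-→d15:-→d16:-→d17:-→d18:-→d19:-→d20:-→d21:-→d22:-→d23:-→d24:H2  best=H2
  ? 159.112.0.135  path d0:H5→d1:-→d2:-→d3:-→d4:-→d5:-→d6:-→d7:-→d8:-→d9:-→d10:-→d11:-→d12:H3  best=H3
  + 28.182.50.80/28 (H6) depth=28
  ? 159.125.54.6  path d0:H5→d1:-→d2:-→d3:-→d4:-→d5:-→d6:-→d7:-→d8:-→d9:-→d10:-→d11:-→d12:H3→d13:-→d14:-→d15:-→d16:-→d17:-→d18:-→d19:-→d20:-→d21:-→d22:-→d23:-→d24:H2  best=H2
  + 28.182.50.0/24 (H6) depth=24
  + 159.125.0.0/16 (H0) depth=16
  ? 21.119.181.8  path d0:H5→d1:-→d2:-→d3:-→d4:-  best=H5
  + 0.0.0.0/0 (H0) depth=0
  + 159.125.54.0/24 (H1) depth=24
  + 28.182.32.0/19 (H0) depth=19
  ? 184.44.244.246  path d0:H0→d1:-→d2:-  best=H0
  + 28.182.50.0/24 (H0) depth=24
  + 0.0.0.0/0 (H2) depth=0
  ? 144.196.253.74  path d0:H2→d1:-→d2:-→d3:-→d4:-  best=H2
  + 159.0.0.0/8 (H5) depth=8
  + 159.125.54.0/24 (H0) depth=24
  + 0.0.0.0/0 (H0) depth=0
  + 128.0.0.0/1 (H1) depth=1

== LOOKUPS ==
["no-route","H2","H2","H2","H3","H3","H2","H3","H2","H5","H0","H2"]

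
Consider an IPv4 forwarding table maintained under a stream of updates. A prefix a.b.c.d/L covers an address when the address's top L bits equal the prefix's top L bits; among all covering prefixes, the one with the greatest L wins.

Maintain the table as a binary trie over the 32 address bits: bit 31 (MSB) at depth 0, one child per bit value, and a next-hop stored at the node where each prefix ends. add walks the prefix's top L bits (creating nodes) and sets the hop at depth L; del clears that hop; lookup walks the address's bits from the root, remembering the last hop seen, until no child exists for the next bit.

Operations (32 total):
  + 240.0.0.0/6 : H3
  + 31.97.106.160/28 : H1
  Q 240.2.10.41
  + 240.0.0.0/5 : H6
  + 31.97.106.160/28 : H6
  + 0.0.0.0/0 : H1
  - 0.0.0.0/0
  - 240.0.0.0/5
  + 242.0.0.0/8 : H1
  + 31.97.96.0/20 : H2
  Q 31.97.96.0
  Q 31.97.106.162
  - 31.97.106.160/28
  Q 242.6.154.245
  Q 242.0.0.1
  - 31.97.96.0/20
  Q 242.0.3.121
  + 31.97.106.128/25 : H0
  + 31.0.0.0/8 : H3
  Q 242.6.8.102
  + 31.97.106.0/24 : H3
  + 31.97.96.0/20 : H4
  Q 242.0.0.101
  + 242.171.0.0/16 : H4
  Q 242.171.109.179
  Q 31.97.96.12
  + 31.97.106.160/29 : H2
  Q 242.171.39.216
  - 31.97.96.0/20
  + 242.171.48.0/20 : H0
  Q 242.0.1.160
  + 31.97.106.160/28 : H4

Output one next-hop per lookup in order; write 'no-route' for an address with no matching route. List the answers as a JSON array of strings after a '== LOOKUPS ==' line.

Apply in order:
  add 240.0.0.0/6 -> H3 at depth 6
  add 31.97.106.160/28 -> H1 at depth 28
  ? 240.2.10.41  path d0:-→d1:-→d2:-→d3:-→d4:-→d5:-→d6:H3  best=H3
  add 240.0.0.0/5 -> H6 at depth 5
  add 31.97.106.160/28 -> H6 at depth 28
  add 0.0.0.0/0 -> H1 at depth 0
  - 0.0.0.0/0 clear@0
  - 240.0.0.0/5 clear@5
  add 242.0.0.0/8 -> H1 at depth 8
  add 31.97.96.0/20 -> H2 at depth 20
  ? 31.97.96.0  path d0:-→d1:-→d2:-→d3:-→d4:-→d5:-→d6:-→d7:-→d8:-→d9:-→d10:-→d11:-→d12:-→d13:-→d14:-→d15:-→d16:-→d17:-→d18:-→d19:-→d20:H2  best=H2
  ? 31.97.106.162  path d0:-→d1:-→d2:-→d3:-→d4:-→d5:-→d6:-→d7:-→d8:-→d9:-→d10:-→d11:-→d12:-→d13:-→d14:-→d15:-→d16:-→d17:-→d18:-→d19:-→d20:H2→d21:-→d22:-→d23:-→d24:-→d25:-→d26:-→d27:-→d28:H6  best=H6
  - 31.97.106.160/28 clear@28
  ? 242.6.154.245  path d0:-→d1:-→d2:-→d3:-→d4:-→d5:-→d6:H3→d7:-→d8:H1  best=H1
  ? 242.0.0.1  path d0:-→d1:-→d2:-→d3:-→d4:-→d5:-→d6:H3→d7:-→d8:H1  best=H1
  - 31.97.96.0/20 clear@20
  ? 242.0.3.121  path d0:-→d1:-→d2:-→d3:-→d4:-→d5:-→d6:H3→d7:-→d8:H1  best=H1
  add 31.97.106.128/25 -> H0 at depth 25
  add 31.0.0.0/8 -> H3 at depth 8
  ? 242.6.8.102  path d0:-→d1:-→d2:-→d3:-→d4:-→d5:-→d6:H3→d7:-→d8:H1  best=H1
  add 31.97.106.0/24 -> H3 at depth 24
  add 31.97.96.0/20 -> H4 at depth 20
  ? 242.0.0.101  path d0:-→d1:-→d2:-→d3:-→d4:-→d5:-→d6:H3→d7:-→d8:H1  best=H1
  add 242.171.0.0/16 -> H4 at depth 16
  ? 242.171.109.179  path d0:-→d1:-→d2:-→d3:-→d4:-→d5:-→d6:H3→d7:-→d8:H1→d9:-→d10:-→d11:-→d12:-→d13:-→d14:-→d15:-→d16:H4  best=H4
  ? 31.97.96.12  path d0:-→d1:-→d2:-→d3:-→d4:-→d5:-→d6:-→d7:-→d8:H3→d9:-→d10:-→d11:-→d12:-→d13:-→d14:-→d15:-→d16:-→d17:-→d18:-→d19:-→d20:H4  best=H4
  add 31.97.106.160/29 -> H2 at depth 29
  ? 242.171.39.216  path d0:-→d1:-→d2:-→d3:-→d4:-→d5:-→d6:H3→d7:-→d8:H1→d9:-→d10:-→d11:-→d12:-→d13:-→d14:-→d15:-→d16:H4  best=H4
  - 31.97.96.0/20 clear@20
  add 242.171.48.0/20 -> H0 at depth 20
  ? 242.0.1.160  path d0:-→d1:-→d2:-→d3:-→d4:-→d5:-→d6:H3→d7:-→d8:H1  best=H1
  add 31.97.106.160/28 -> H4 at depth 28

== LOOKUPS ==
["H3","H2","H6","H1","H1","H1","H1","H1","H4","H4","H4","H1"]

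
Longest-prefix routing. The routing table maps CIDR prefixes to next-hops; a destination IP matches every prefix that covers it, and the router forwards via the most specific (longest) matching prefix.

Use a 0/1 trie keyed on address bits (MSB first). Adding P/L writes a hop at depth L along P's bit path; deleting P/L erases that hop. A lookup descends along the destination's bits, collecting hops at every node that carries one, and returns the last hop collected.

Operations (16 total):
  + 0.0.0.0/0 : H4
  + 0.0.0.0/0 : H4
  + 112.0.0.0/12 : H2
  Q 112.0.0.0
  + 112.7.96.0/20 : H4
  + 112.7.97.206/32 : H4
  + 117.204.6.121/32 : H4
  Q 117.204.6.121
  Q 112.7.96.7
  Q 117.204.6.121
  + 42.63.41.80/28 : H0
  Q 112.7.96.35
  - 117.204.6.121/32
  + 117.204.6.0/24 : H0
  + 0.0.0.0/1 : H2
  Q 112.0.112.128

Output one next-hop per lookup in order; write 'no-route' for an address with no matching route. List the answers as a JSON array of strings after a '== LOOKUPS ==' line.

Trace:
  + 0.0.0.0/0 (H4) depth=0
  + 0.0.0.0/0 (H4) depth=0
  + 112.0.0.0/12 (H2) depth=12
  Q 112.0.0.0: descend 011100000000 ; hops seen [H4,H2] ; pick H2
  + 112.7.96.0/20 (H4) depth=20
  + 112.7.97.206/32 (H4) depth=32
  + 117.204.6.121/32 (H4) depth=32
  Q 117.204.6.121: descend 01110101110011000000011001111001 ; hops seen [H4,H4] ; pick H4
  Q 112.7.96.7: descend 01110000000001110110000 ; hops seen [H4,H2,H4] ; pick H4
  Q 117.204.6.121: descend 01110101110011000000011001111001 ; hops seen [H4,H4] ; pick H4
  + 42.63.41.80/28 (H0) depth=28
  Q 112.7.96.35: descend 01110000000001110110000 ; hops seen [H4,H2,H4] ; pick H4
  del 117.204.6.121/32 (clear depth 32)
  + 117.204.6.0/24 (H0) depth=24
  + 0.0.0.0/1 (H2) depth=1
  Q 112.0.112.128: descend 0111000000000 ; hops seen [H4,H2,H2] ; pick H2

== LOOKUPS ==
["H2","H4","H4","H4","H4","H2"]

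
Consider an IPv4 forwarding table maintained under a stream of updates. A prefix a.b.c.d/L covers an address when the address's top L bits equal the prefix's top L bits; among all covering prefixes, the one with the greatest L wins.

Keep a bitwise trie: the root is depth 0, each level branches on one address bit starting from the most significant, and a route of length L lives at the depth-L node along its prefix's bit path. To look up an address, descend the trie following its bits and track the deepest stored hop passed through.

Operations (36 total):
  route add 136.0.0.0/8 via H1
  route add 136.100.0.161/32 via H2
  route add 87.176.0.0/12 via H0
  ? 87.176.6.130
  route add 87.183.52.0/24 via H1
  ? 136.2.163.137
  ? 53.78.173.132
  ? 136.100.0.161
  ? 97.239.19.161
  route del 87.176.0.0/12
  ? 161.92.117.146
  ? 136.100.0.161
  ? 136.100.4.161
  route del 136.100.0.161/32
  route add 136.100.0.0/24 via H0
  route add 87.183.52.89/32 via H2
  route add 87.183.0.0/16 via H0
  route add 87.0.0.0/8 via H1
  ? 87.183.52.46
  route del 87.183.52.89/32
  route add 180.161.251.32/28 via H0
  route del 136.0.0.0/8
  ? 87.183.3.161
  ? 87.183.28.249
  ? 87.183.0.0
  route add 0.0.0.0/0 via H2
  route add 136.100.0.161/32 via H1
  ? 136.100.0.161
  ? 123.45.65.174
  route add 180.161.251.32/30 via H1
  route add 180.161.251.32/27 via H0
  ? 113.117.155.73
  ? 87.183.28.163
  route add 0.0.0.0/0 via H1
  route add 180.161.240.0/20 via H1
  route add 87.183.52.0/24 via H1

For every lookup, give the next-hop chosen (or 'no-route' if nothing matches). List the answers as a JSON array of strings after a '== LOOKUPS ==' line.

Apply in order:
  + 136.0.0.0/8 (H1) depth=8
  + 136.100.0.161/32 (H2) depth=32
  + 87.176.0.0/12 (H0) depth=12
  lookup 87.176.6.130: bits 010101111011 walk d0:-→d1:-→d2:-→d3:-→d4:-→d5:-→d6:-→d7:-→d8:-→d9:-→d10:-→d11:-→d12:H0 -> H0
  + 87.183.52.0/24 (H1) depth=24
  lookup 136.2.163.137: bits 100010000 walk d0:-→d1:-→d2:-→d3:-→d4:-→d5:-→d6:-→d7:-→d8:H1→d9:- -> H1
  lookup 53.78.173.132: bits 0 walk d0:-→d1:- -> no-route
  lookup 136.100.0.161: bits 10001000011001000000000010100001 walk d0:-→d1:-→d2:-→d3:-→d4:-→d5:-→d6:-→d7:-→d8:H1→d9:-→d10:-→d11:-→d12:-→d13:-→d14:-→d15:-→d16:-→d17:-→d18:-→d19:-→d20:-→d21:-→d22:-→d23:-→d24:-→d25:-→d26:-→d27:-→d28:-→d29:-→d30:-→d31:-→d32:H2 -> H2
  lookup 97.239.19.161: bits 01 walk d0:-→d1:-→d2:- -> no-route
  - 87.176.0.0/12 clear@12
  lookup 161.92.117.146: bits 10 walk d0:-→d1:-→d2:- -> no-route
  lookup 136.100.0.161: bits 10001000011001000000000010100001 walk d0:-→d1:-→d2:-→d3:-→d4:-→d5:-→d6:-→d7:-→d8:H1→d9:-→d10:-→d11:-→d12:-→d13:-→d14:-→d15:-→d16:-→d17:-→d18:-→d19:-→d20:-→d21:-→d22:-→d23:-→d24:-→d25:-→d26:-→d27:-→d28:-→d29:-→d30:-→d31:-→d32:H2 -> H2
  lookup 136.100.4.161: bits 100010000110010000000 walk d0:-→d1:-→d2:-→d3:-→d4:-→d5:-→d6:-→d7:-→d8:H1→d9:-→d10:-→d11:-→d12:-→d13:-→d14:-→d15:-→d16:-→d17:-→d18:-→d19:-→d20:-→d21:- -> H1
  - 136.100.0.161/32 clear@32
  + 136.100.0.0/24 (H0) depth=24
  + 87.183.52.89/32 (H2) depth=32
  + 87.183.0.0/16 (H0) depth=16
  + 87.0.0.0/8 (H1) depth=8
  lookup 87.183.52.46: bits 0101011110110111001101000 walk d0:-→d1:-→d2:-→d3:-→d4:-→d5:-→d6:-→d7:-→d8:H1→d9:-→d10:-→d11:-→d12:-→d13:-→d14:-→d15:-→d16:H0→d17:-→d18:-→d19:-→d20:-→d21:-→d22:-→d23:-→d24:H1→d25:- -> H1
  - 87.183.52.89/32 clear@32
  + 180.161.251.32/28 (H0) depth=28
  - 136.0.0.0/8 clear@8
  lookup 87.183.3.161: bits 010101111011011100 walk d0:-→d1:-→d2:-→d3:-→d4:-→d5:-→d6:-→d7:-→d8:H1→d9:-→d10:-→d11:-→d12:-→d13:-→d14:-→d15:-→d16:H0→d17:-→d18:- -> H0
  lookup 87.183.28.249: bits 010101111011011100 walk d0:-→d1:-→d2:-→d3:-→d4:-→d5:-→d6:-→d7:-→d8:H1→d9:-→d10:-→d11:-→d12:-→d13:-→d14:-→d15:-→d16:H0→d17:-→d18:- -> H0
  lookup 87.183.0.0: bits 010101111011011100 walk d0:-→d1:-→d2:-→d3:-→d4:-→d5:-→d6:-→d7:-→d8:H1→d9:-→d10:-→d11:-→d12:-→d13:-→d14:-→d15:-→d16:H0→d17:-→d18:- -> H0
  + 0.0.0.0/0 (H2) depth=0
  + 136.100.0.161/32 (H1) depth=32
  lookup 136.100.0.161: bits 10001000011001000000000010100001 walk d0:H2→d1:-→d2:-→d3:-→d4:-→d5:-→d6:-→d7:-→d8:-→d9:-→d10:-→d11:-→d12:-→d13:-→d14:-→d15:-→d16:-→d17:-→d18:-→d19:-→d20:-→d21:-→d22:-→d23:-→d24:H0→d25:-→d26:-→d27:-→d28:-→d29:-→d30:-→d31:-→d32:H1 -> H1
  lookup 123.45.65.174: bits 01 walk d0:H2→d1:-→d2:- -> H2
  + 180.161.251.32/30 (H1) depth=30
  + 180.161.251.32/27 (H0) depth=27
  lookup 113.117.155.73: bits 01 walk d0:H2→d1:-→d2:- -> H2
  lookup 87.183.28.163: bits 010101111011011100 walk d0:H2→d1:-→d2:-→d3:-→d4:-→d5:-→d6:-→d7:-→d8:H1→d9:-→d10:-→d11:-→d12:-→d13:-→d14:-→d15:-→d16:H0→d17:-→d18:- -> H0
  + 0.0.0.0/0 (H1) depth=0
  + 180.161.240.0/20 (H1) depth=20
  + 87.183.52.0/24 (H1) depth=24

== LOOKUPS ==
["H0","H1","no-route","H2","no-route","no-route","H2","H1","H1","H0","H0","H0","H1","H2","H2","H0"]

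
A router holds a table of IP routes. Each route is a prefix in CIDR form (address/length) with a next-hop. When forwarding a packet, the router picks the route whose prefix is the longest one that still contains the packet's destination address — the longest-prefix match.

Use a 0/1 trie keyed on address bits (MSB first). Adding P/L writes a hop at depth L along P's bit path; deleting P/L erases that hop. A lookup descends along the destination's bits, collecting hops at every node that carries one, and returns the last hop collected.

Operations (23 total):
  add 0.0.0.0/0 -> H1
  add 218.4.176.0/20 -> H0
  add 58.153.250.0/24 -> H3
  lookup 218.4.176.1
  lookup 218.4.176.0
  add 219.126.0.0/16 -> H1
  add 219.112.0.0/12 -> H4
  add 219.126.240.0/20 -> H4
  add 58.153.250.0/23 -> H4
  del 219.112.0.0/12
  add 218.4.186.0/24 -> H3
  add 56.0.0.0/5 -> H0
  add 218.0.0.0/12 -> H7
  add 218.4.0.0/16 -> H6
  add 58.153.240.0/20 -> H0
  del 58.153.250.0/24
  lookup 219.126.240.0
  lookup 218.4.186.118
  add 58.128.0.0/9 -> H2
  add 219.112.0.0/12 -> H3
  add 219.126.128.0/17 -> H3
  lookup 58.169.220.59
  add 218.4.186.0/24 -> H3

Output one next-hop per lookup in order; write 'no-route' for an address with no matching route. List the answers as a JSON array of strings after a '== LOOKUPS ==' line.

Apply in order:
  add 0.0.0.0/0 -> H1 at depth 0
  add 218.4.176.0/20 -> H0 at depth 20
  add 58.153.250.0/24 -> H3 at depth 24
  Q 218.4.176.1: descend 11011010000001001011 ; hops seen [H1,H0] ; pick H0
  Q 218.4.176.0: descend 11011010000001001011 ; hops seen [H1,H0] ; pick H0
  add 219.126.0.0/16 -> H1 at depth 16
  add 219.112.0.0/12 -> H4 at depth 12
  add 219.126.240.0/20 -> H4 at depth 20
  add 58.153.250.0/23 -> H4 at depth 23
  - 219.112.0.0/12 clear@12
  add 218.4.186.0/24 -> H3 at depth 24
  add 56.0.0.0/5 -> H0 at depth 5
  add 218.0.0.0/12 -> H7 at depth 12
  add 218.4.0.0/16 -> H6 at depth 16
  add 58.153.240.0/20 -> H0 at depth 20
  - 58.153.250.0/24 clear@24
  Q 219.126.240.0: descend 11011011011111101111 ; hops seen [H1,H1,H4] ; pick H4
  Q 218.4.186.118: descend 110110100000010010111010 ; hops seen [H1,H7,H6,H0,H3] ; pick H3
  add 58.128.0.0/9 -> H2 at depth 9
  add 219.112.0.0/12 -> H3 at depth 12
  add 219.126.128.0/17 -> H3 at depth 17
  Q 58.169.220.59: descend 0011101010 ; hops seen [H1,H0,H2] ; pick H2
  add 218.4.186.0/24 -> H3 at depth 24

== LOOKUPS ==
["H0","H0","H4","H3","H2"]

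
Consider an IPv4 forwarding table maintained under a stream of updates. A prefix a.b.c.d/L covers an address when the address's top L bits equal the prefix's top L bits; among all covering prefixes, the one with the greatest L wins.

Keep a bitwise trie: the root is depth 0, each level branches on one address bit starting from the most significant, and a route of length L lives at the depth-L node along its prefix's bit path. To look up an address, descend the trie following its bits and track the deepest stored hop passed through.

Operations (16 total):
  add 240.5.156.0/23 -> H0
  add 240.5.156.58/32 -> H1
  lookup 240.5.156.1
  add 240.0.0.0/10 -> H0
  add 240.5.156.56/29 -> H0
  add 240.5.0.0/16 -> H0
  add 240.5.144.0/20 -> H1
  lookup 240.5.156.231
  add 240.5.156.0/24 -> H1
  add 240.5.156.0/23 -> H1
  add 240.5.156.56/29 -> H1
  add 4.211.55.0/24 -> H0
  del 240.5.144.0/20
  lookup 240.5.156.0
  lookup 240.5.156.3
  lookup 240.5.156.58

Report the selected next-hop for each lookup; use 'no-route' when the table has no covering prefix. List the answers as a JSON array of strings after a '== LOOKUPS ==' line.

Trace:
  add 240.5.156.0/23 -> H0 at depth 23
  add 240.5.156.58/32 -> H1 at depth 32
  Q 240.5.156.1: descend 11110000000001011001110000 ; hops seen [H0] ; pick H0
  add 240.0.0.0/10 -> H0 at depth 10
  add 240.5.156.56/29 -> H0 at depth 29
  add 240.5.0.0/16 -> H0 at depth 16
  add 240.5.144.0/20 -> H1 at depth 20
  Q 240.5.156.231: descend 111100000000010110011100 ; hops seen [H0,H0,H1,H0] ; pick H0
  add 240.5.156.0/24 -> H1 at depth 24
  add 240.5.156.0/23 -> H1 at depth 23
  add 240.5.156.56/29 -> H1 at depth 29
  add 4.211.55.0/24 -> H0 at depth 24
  - 240.5.144.0/20 clear@20
  Q 240.5.156.0: descend 11110000000001011001110000 ; hops seen [H0,H0,H1,H1] ; pick H1
  Q 240.5.156.3: descend 11110000000001011001110000 ; hops seen [H0,H0,H1,H1] ; pick H1
  Q 240.5.156.58: descend 11110000000001011001110000111010 ; hops seen [H0,H0,H1,H1,H1,H1] ; pick H1

== LOOKUPS ==
["H0","H0","H1","H1","H1"]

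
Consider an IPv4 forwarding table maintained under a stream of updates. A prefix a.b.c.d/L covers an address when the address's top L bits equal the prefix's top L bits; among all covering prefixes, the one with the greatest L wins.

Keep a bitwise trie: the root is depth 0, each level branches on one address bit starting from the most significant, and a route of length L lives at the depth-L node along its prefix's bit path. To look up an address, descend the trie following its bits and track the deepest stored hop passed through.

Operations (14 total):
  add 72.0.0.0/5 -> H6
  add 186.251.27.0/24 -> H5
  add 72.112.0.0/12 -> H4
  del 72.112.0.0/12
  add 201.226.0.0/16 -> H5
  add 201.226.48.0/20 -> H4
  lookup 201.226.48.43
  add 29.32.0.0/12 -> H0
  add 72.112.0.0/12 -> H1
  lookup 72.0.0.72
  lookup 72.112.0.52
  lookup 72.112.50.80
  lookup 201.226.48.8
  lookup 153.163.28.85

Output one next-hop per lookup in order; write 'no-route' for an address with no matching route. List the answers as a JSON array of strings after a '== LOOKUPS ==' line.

Apply in order:
  + 72.0.0.0/5 (H6) depth=5
  + 186.251.27.0/24 (H5) depth=24
  + 72.112.0.0/12 (H4) depth=12
  - 72.112.0.0/12 clear@12
  + 201.226.0.0/16 (H5) depth=16
  + 201.226.48.0/20 (H4) depth=20
  Q 201.226.48.43: descend 11001001111000100011 ; hops seen [H5,H4] ; pick H4
  + 29.32.0.0/12 (H0) depth=12
  + 72.112.0.0/12 (H1) depth=12
  Q 72.0.0.72: descend 010010000 ; hops seen [H6] ; pick H6
  Q 72.112.0.52: descend 010010000111 ; hops seen [H6,H1] ; pick H1
  Q 72.112.50.80: descend 010010000111 ; hops seen [H6,H1] ; pick H1
  Q 201.226.48.8: descend 11001001111000100011 ; hops seen [H5,H4] ; pick H4
  Q 153.163.28.85: descend 10 ; hops seen [∅] ; pick no-route

== LOOKUPS ==
["H4","H6","H1","H1","H4","no-route"]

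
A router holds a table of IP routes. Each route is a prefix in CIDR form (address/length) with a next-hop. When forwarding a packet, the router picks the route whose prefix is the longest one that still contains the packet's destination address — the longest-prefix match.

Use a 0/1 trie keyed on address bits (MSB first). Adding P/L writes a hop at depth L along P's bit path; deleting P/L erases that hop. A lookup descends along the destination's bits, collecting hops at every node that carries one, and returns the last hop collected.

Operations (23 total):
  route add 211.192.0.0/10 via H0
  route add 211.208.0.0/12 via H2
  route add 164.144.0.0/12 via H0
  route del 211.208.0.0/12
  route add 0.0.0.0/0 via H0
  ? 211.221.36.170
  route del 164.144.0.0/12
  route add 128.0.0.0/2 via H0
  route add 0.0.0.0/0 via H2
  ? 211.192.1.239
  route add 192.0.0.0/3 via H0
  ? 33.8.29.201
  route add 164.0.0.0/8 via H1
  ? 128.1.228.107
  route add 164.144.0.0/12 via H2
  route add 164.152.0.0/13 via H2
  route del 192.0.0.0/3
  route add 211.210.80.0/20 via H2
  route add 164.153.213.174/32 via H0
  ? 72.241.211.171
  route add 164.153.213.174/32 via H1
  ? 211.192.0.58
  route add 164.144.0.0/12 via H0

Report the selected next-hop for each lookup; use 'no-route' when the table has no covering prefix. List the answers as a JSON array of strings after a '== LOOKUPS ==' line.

Process each operation:
  + 211.192.0.0/10 (H0) depth=10
  + 211.208.0.0/12 (H2) depth=12
  + 164.144.0.0/12 (H0) depth=12
  - 211.208.0.0/12 clear@12
  + 0.0.0.0/0 (H0) depth=0
  Q 211.221.36.170: descend 110100111101 ; hops seen [H0,H0] ; pick H0
  - 164.144.0.0/12 clear@12
  + 128.0.0.0/2 (H0) depth=2
  + 0.0.0.0/0 (H2) depth=0
  Q 211.192.1.239: descend 11010011110 ; hops seen [H2,H0] ; pick H0
  + 192.0.0.0/3 (H0) depth=3
  Q 33.8.29.201: descend ε ; hops seen [H2] ; pick H2
  + 164.0.0.0/8 (H1) depth=8
  Q 128.1.228.107: descend 10 ; hops seen [H2,H0] ; pick H0
  + 164.144.0.0/12 (H2) depth=12
  + 164.152.0.0/13 (H2) depth=13
  - 192.0.0.0/3 clear@3
  + 211.210.80.0/20 (H2) depth=20
  + 164.153.213.174/32 (H0) depth=32
  Q 72.241.211.171: descend ε ; hops seen [H2] ; pick H2
  + 164.153.213.174/32 (H1) depth=32
  Q 211.192.0.58: descend 11010011110 ; hops seen [H2,H0] ; pick H0
  + 164.144.0.0/12 (H0) depth=12

== LOOKUPS ==
["H0","H0","H2","H0","H2","H0"]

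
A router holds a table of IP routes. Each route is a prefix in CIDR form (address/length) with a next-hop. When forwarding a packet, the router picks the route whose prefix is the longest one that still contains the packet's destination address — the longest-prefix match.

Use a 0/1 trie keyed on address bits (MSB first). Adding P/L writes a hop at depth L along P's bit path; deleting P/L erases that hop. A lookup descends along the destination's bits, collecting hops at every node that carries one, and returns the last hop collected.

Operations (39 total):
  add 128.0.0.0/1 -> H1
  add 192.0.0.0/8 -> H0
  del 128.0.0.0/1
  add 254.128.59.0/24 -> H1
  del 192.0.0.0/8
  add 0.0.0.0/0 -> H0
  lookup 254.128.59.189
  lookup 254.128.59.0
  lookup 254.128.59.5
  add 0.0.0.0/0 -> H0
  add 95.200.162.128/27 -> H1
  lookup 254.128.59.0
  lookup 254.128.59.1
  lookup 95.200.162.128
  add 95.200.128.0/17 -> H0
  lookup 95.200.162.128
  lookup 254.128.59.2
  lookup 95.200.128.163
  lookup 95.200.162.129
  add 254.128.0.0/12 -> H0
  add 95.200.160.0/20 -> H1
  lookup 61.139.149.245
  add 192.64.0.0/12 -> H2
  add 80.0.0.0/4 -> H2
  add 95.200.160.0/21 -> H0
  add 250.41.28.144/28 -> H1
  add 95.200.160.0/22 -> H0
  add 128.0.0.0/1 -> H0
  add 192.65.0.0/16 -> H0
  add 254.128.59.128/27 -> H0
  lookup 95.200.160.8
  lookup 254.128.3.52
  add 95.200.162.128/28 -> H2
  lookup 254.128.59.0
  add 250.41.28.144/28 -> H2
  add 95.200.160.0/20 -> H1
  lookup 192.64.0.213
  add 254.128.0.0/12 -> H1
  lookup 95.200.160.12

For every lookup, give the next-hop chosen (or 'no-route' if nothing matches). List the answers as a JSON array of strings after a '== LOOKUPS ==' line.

Apply in order:
  + 128.0.0.0/1 (H1) depth=1
  + 192.0.0.0/8 (H0) depth=8
  del 128.0.0.0/1 (clear depth 1)
  + 254.128.59.0/24 (H1) depth=24
  del 192.0.0.0/8 (clear depth 8)
  + 0.0.0.0/0 (H0) depth=0
  Q 254.128.59.189: descend 111111101000000000111011 ; hops seen [H0,H1] ; pick H1
  Q 254.128.59.0: descend 111111101000000000111011 ; hops seen [H0,H1] ; pick H1
  Q 254.128.59.5: descend 111111101000000000111011 ; hops seen [H0,H1] ; pick H1
  + 0.0.0.0/0 (H0) depth=0
  + 95.200.162.128/27 (H1) depth=27
  Q 254.128.59.0: descend 111111101000000000111011 ; hops seen [H0,H1] ; pick H1
  Q 254.128.59.1: descend 111111101000000000111011 ; hops seen [H0,H1] ; pick H1
  Q 95.200.162.128: descend 010111111100100010100010100 ; hops seen [H0,H1] ; pick H1
  + 95.200.128.0/17 (H0) depth=17
  Q 95.200.162.128: descend 010111111100100010100010100 ; hops seen [H0,H0,H1] ; pick H1
  Q 254.128.59.2: descend 111111101000000000111011 ; hops seen [H0,H1] ; pick H1
  Q 95.200.128.163: descend 010111111100100010 ; hops seen [H0,H0] ; pick H0
  Q 95.200.162.129: descend 010111111100100010100010100 ; hops seen [H0,H0,H1] ; pick H1
  + 254.128.0.0/12 (H0) depth=12
  + 95.200.160.0/20 (H1) depth=20
  Q 61.139.149.245: descend 0 ; hops seen [H0] ; pick H0
  + 192.64.0.0/12 (H2) depth=12
  + 80.0.0.0/4 (H2) depth=4
  + 95.200.160.0/21 (H0) depth=21
  + 250.41.28.144/28 (H1) depth=28
  + 95.200.160.0/22 (H0) depth=22
  + 128.0.0.0/1 (H0) depth=1
  + 192.65.0.0/16 (H0) depth=16
  + 254.128.59.128/27 (H0) depth=27
  Q 95.200.160.8: descend 0101111111001000101000 ; hops seen [H0,H2,H0,H1,H0,H0] ; pick H0
  Q 254.128.3.52: descend 111111101000000000 ; hops seen [H0,H0,H0] ; pick H0
  + 95.200.162.128/28 (H2) depth=28
  Q 254.128.59.0: descend 111111101000000000111011 ; hops seen [H0,H0,H0,H1] ; pick H1
  + 250.41.28.144/28 (H2) depth=28
  + 95.200.160.0/20 (H1) depth=20
  Q 192.64.0.213: descend 110000000100000 ; hops seen [H0,H0,H2] ; pick H2
  + 254.128.0.0/12 (H1) depth=12
  Q 95.200.160.12: descend 0101111111001000101000 ; hops seen [H0,H2,H0,H1,H0,H0] ; pick H0

== LOOKUPS ==
["H1","H1","H1","H1","H1","H1","H1","H1","H0","H1","H0","H0","H0","H1","H2","H0"]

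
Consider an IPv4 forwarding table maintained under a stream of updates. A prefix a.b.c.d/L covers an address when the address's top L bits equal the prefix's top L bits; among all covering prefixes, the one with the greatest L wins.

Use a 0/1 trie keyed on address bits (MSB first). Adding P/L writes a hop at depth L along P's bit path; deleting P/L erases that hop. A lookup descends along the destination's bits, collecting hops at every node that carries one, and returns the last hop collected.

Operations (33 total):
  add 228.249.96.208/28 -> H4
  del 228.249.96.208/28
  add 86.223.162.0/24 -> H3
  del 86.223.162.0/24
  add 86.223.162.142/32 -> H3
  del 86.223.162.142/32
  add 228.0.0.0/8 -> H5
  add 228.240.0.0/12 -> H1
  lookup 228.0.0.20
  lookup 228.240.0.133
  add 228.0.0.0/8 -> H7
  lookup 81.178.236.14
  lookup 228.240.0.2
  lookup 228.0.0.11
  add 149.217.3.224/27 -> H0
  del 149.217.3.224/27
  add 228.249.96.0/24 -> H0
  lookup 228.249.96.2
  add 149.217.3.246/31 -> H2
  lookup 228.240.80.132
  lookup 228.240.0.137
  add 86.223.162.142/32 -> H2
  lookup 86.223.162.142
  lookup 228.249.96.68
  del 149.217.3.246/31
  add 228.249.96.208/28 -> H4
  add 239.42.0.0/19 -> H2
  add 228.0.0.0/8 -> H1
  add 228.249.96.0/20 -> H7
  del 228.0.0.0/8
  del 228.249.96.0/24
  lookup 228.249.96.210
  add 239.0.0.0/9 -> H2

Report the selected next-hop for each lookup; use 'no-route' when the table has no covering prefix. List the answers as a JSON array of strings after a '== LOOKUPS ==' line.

Process each operation:
  add 228.249.96.208/28 -> H4 at depth 28
  del 228.249.96.208/28 (clear depth 28)
  add 86.223.162.0/24 -> H3 at depth 24
  del 86.223.162.0/24 (clear depth 24)
  add 86.223.162.142/32 -> H3 at depth 32
  del 86.223.162.142/32 (clear depth 32)
  add 228.0.0.0/8 -> H5 at depth 8
  add 228.240.0.0/12 -> H1 at depth 12
  lookup 228.0.0.20: bits 11100100 walk d0:-→d1:-→d2:-→d3:-→d4:-→d5:-→d6:-→d7:-→d8:H5 -> H5
  lookup 228.240.0.133: bits 111001001111 walk d0:-→d1:-→d2:-→d3:-→d4:-→d5:-→d6:-→d7:-→d8:H5→d9:-→d10:-→d11:-→d12:H1 -> H1
  add 228.0.0.0/8 -> H7 at depth 8
  lookup 81.178.236.14: bits 01010 walk d0:-→d1:-→d2:-→d3:-→d4:-→d5:- -> no-route
  lookup 228.240.0.2: bits 111001001111 walk d0:-→d1:-→d2:-→d3:-→d4:-→d5:-→d6:-→d7:-→d8:H7→d9:-→d10:-→d11:-→d12:H1 -> H1
  lookup 228.0.0.11: bits 11100100 walk d0:-→d1:-→d2:-→d3:-→d4:-→d5:-→d6:-→d7:-→d8:H7 -> H7
  add 149.217.3.224/27 -> H0 at depth 27
  del 149.217.3.224/27 (clear depth 27)
  add 228.249.96.0/24 -> H0 at depth 24
  lookup 228.249.96.2: bits 111001001111100101100000 walk d0:-→d1:-→d2:-→d3:-→d4:-→d5:-→d6:-→d7:-→d8:H7→d9:-→d10:-→d11:-→d12:H1→d13:-→d14:-→d15:-→d16:-→d17:-→d18:-→d19:-→d20:-→d21:-→d22:-→d23:-→d24:H0 -> H0
  add 149.217.3.246/31 -> H2 at depth 31
  lookup 228.240.80.132: bits 111001001111 walk d0:-→d1:-→d2:-→d3:-→d4:-→d5:-→d6:-→d7:-→d8:H7→d9:-→d10:-→d11:-→d12:H1 -> H1
  lookup 228.240.0.137: bits 111001001111 walk d0:-→d1:-→d2:-→d3:-→d4:-→d5:-→d6:-→d7:-→d8:H7→d9:-→d10:-→d11:-→d12:H1 -> H1
  add 86.223.162.142/32 -> H2 at depth 32
  lookup 86.223.162.142: bits 01010110110111111010001010001110 walk d0:-→d1:-→d2:-→d3:-→d4:-→d5:-→d6:-→d7:-→d8:-→d9:-→d10:-→d11:-→d12:-→d13:-→d14:-→d15:-→d16:-→d17:-→d18:-→d19:-→d20:-→d21:-→d22:-→d23:-→d24:-→d25:-→d26:-→d27:-→d28:-→d29:-→d30:-→d31:-→d32:H2 -> H2
  lookup 228.249.96.68: bits 111001001111100101100000 walk d0:-→d1:-→d2:-→d3:-→d4:-→d5:-→d6:-→d7:-→d8:H7→d9:-→d10:-→d11:-→d12:H1→d13:-→d14:-→d15:-→d16:-→d17:-→d18:-→d19:-→d20:-→d21:-→d22:-→d23:-→d24:H0 -> H0
  del 149.217.3.246/31 (clear depth 31)
  add 228.249.96.208/28 -> H4 at depth 28
  add 239.42.0.0/19 -> H2 at depth 19
  add 228.0.0.0/8 -> H1 at depth 8
  add 228.249.96.0/20 -> H7 at depth 20
  del 228.0.0.0/8 (clear depth 8)
  del 228.249.96.0/24 (clear depth 24)
  lookup 228.249.96.210: bits 1110010011111001011000001101 walk d0:-→d1:-→d2:-→d3:-→d4:-→d5:-→d6:-→d7:-→d8:-→d9:-→d10:-→d11:-→d12:H1→d13:-→d14:-→d15:-→d16:-→d17:-→d18:-→d19:-→d20:H7→d21:-→d22:-→d23:-→d24:-→d25:-→d26:-→d27:-→d28:H4 -> H4
  add 239.0.0.0/9 -> H2 at depth 9

== LOOKUPS ==
["H5","H1","no-route","H1","H7","H0","H1","H1","H2","H0","H4"]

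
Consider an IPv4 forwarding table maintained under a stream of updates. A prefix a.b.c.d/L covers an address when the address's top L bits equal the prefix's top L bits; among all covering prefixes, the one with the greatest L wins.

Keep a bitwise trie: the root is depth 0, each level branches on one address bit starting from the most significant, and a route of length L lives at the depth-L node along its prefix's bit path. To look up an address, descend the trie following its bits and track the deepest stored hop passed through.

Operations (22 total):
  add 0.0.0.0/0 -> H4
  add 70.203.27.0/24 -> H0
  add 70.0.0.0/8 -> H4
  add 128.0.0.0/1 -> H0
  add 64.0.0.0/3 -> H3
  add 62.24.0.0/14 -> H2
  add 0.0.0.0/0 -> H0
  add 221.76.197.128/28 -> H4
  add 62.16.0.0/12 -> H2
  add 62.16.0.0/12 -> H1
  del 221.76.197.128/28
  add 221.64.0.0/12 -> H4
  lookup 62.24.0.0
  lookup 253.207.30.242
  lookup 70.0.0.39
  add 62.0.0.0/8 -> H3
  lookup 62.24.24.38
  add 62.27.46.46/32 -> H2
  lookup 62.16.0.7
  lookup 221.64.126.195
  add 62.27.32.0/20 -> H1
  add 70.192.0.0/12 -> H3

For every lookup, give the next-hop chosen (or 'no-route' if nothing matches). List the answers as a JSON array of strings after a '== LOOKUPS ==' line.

Trace:
  + 0.0.0.0/0 (H4) depth=0
  + 70.203.27.0/24 (H0) depth=24
  + 70.0.0.0/8 (H4) depth=8
  + 128.0.0.0/1 (H0) depth=1
  + 64.0.0.0/3 (H3) depth=3
  + 62.24.0.0/14 (H2) depth=14
  + 0.0.0.0/0 (H0) depth=0
  + 221.76.197.128/28 (H4) depth=28
  + 62.16.0.0/12 (H2) depth=12
  + 62.16.0.0/12 (H1) depth=12
  del 221.76.197.128/28 (clear depth 28)
  + 221.64.0.0/12 (H4) depth=12
  Q 62.24.0.0: descend 00111110000110 ; hops seen [H0,H1,H2] ; pick H2
  Q 253.207.30.242: descend 11 ; hops seen [H0,H0] ; pick H0
  Q 70.0.0.39: descend 01000110 ; hops seen [H0,H3,H4] ; pick H4
  + 62.0.0.0/8 (H3) depth=8
  Q 62.24.24.38: descend 00111110000110 ; hops seen [H0,H3,H1,H2] ; pick H2
  + 62.27.46.46/32 (H2) depth=32
  Q 62.16.0.7: descend 001111100001 ; hops seen [H0,H3,H1] ; pick H1
  Q 221.64.126.195: descend 110111010100 ; hops seen [H0,H0,H4] ; pick H4
  + 62.27.32.0/20 (H1) depth=20
  + 70.192.0.0/12 (H3) depth=12

== LOOKUPS ==
["H2","H0","H4","H2","H1","H4"]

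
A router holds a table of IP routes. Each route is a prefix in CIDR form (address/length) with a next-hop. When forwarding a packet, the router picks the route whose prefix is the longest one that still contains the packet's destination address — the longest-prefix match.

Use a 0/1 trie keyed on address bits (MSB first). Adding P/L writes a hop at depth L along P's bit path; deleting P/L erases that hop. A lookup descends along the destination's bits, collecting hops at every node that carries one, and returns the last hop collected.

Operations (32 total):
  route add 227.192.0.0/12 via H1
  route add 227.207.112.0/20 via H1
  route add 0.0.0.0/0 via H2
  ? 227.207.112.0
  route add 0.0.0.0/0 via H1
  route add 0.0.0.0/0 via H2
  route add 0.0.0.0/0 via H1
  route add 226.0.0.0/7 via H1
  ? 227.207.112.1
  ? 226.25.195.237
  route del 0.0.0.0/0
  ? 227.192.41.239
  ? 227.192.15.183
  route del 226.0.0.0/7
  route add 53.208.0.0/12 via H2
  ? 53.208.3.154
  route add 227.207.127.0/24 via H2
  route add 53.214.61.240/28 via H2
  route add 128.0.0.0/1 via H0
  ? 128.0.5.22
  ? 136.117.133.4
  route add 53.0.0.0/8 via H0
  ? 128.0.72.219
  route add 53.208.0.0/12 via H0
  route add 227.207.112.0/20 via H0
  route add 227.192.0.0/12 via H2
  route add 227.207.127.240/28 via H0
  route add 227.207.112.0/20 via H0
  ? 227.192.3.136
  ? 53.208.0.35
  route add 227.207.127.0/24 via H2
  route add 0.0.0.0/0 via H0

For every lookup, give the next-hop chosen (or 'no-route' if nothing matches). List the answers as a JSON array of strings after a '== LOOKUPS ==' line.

Process each operation:
  add 227.192.0.0/12 -> H1 at depth 12
  add 227.207.112.0/20 -> H1 at depth 20
  add 0.0.0.0/0 -> H2 at depth 0
  Q 227.207.112.0: descend 11100011110011110111 ; hops seen [H2,H1,H1] ; pick H1
  add 0.0.0.0/0 -> H1 at depth 0
  add 0.0.0.0/0 -> H2 at depth 0
  add 0.0.0.0/0 -> H1 at depth 0
  add 226.0.0.0/7 -> H1 at depth 7
  Q 227.207.112.1: descend 11100011110011110111 ; hops seen [H1,H1,H1,H1] ; pick H1
  Q 226.25.195.237: descend 1110001 ; hops seen [H1,H1] ; pick H1
  - 0.0.0.0/0 clear@0
  Q 227.192.41.239: descend 111000111100 ; hops seen [H1,H1] ; pick H1
  Q 227.192.15.183: descend 111000111100 ; hops seen [H1,H1] ; pick H1
  - 226.0.0.0/7 clear@7
  add 53.208.0.0/12 -> H2 at depth 12
  Q 53.208.3.154: descend 001101011101 ; hops seen [H2] ; pick H2
  add 227.207.127.0/24 -> H2 at depth 24
  add 53.214.61.240/28 -> H2 at depth 28
  add 128.0.0.0/1 -> H0 at depth 1
  Q 128.0.5.22: descend 1 ; hops seen [H0] ; pick H0
  Q 136.117.133.4: descend 1 ; hops seen [H0] ; pick H0
  add 53.0.0.0/8 -> H0 at depth 8
  Q 128.0.72.219: descend 1 ; hops seen [H0] ; pick H0
  add 53.208.0.0/12 -> H0 at depth 12
  add 227.207.112.0/20 -> H0 at depth 20
  add 227.192.0.0/12 -> H2 at depth 12
  add 227.207.127.240/28 -> H0 at depth 28
  add 227.207.112.0/20 -> H0 at depth 20
  Q 227.192.3.136: descend 111000111100 ; hops seen [H0,H2] ; pick H2
  Q 53.208.0.35: descend 0011010111010 ; hops seen [H0,H0] ; pick H0
  add 227.207.127.0/24 -> H2 at depth 24
  add 0.0.0.0/0 -> H0 at depth 0

== LOOKUPS ==
["H1","H1","H1","H1","H1","H2","H0","H0","H0","H2","H0"]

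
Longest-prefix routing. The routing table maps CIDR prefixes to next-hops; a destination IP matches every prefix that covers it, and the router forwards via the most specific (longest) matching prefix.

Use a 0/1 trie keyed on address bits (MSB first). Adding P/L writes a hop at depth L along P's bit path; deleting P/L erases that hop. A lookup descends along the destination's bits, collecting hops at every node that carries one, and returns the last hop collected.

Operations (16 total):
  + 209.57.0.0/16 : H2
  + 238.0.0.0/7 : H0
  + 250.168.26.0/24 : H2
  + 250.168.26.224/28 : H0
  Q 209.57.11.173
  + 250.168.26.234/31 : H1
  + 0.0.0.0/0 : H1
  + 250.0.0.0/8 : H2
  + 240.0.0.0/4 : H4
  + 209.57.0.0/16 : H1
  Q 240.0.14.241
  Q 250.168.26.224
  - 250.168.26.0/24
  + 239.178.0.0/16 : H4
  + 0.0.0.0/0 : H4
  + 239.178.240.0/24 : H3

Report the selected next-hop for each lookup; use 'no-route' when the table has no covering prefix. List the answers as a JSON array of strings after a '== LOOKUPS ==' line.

Trace:
  add 209.57.0.0/16 -> H2 at depth 16
  add 238.0.0.0/7 -> H0 at depth 7
  add 250.168.26.0/24 -> H2 at depth 24
  add 250.168.26.224/28 -> H0 at depth 28
  ? 209.57.11.173  path d0:-→d1:-→d2:-→d3:-→d4:-→d5:-→d6:-→d7:-→d8:-→d9:-→d10:-→d11:-→d12:-→d13:-→d14:-→d15:-→d16:H2  best=H2
  add 250.168.26.234/31 -> H1 at depth 31
  add 0.0.0.0/0 -> H1 at depth 0
  add 250.0.0.0/8 -> H2 at depth 8
  add 240.0.0.0/4 -> H4 at depth 4
  add 209.57.0.0/16 -> H1 at depth 16
  ? 240.0.14.241  path d0:H1→d1:-→d2:-→d3:-→d4:H4  best=H4
  ? 250.168.26.224  path d0:H1→d1:-→d2:-→d3:-→d4:H4→d5:-→d6:-→d7:-→d8:H2→d9:-→d10:-→d11:-→d12:-→d13:-→d14:-→d15:-→d16:-→d17:-→d18:-→d19:-→d20:-→d21:-→d22:-→d23:-→d24:H2→d25:-→d26:-→d27:-→d28:H0  best=H0
  del 250.168.26.0/24 (clear depth 24)
  add 239.178.0.0/16 -> H4 at depth 16
  add 0.0.0.0/0 -> H4 at depth 0
  add 239.178.240.0/24 -> H3 at depth 24

== LOOKUPS ==
["H2","H4","H0"]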